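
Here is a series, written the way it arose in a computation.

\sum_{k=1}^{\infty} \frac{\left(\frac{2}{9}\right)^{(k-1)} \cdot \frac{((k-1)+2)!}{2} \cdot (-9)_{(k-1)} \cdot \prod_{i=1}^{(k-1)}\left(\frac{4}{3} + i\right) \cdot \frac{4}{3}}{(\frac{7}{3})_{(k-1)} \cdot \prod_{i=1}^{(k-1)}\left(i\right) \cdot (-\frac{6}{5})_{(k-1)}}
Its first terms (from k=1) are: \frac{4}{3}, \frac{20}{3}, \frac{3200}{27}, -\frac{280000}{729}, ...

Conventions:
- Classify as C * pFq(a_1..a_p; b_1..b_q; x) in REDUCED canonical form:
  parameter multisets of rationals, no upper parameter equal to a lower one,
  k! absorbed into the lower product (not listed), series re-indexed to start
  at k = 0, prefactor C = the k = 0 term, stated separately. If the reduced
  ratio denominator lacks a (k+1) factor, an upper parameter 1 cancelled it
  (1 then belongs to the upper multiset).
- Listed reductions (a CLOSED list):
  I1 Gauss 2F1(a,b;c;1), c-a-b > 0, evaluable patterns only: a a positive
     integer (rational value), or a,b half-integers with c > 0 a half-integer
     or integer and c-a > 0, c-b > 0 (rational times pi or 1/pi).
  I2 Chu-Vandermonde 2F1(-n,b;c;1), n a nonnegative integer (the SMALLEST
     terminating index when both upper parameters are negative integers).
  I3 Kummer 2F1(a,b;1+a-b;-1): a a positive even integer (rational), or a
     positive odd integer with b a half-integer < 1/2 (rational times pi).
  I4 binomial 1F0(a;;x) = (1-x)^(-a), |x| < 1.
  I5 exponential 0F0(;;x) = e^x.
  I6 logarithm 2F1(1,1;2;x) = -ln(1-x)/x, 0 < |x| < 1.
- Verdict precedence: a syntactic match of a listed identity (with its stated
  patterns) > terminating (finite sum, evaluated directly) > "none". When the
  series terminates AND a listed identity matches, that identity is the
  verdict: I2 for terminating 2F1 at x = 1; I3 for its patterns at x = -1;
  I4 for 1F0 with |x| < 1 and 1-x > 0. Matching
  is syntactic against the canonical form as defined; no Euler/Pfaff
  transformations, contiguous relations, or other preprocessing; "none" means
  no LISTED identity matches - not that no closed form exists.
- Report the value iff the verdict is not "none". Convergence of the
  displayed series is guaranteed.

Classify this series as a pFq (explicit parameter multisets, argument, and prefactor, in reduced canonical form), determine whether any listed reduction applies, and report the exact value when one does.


This is \frac{4}{3} * 2F1(-9, 3; -\frac{6}{5}; \frac{2}{9}) in reduced canonical form. Verdict: terminating at k = 9: the factor (-9)_k kills every later term; summing the 10 survivors is exact. Value: -\frac{64669849046488}{10886903161389}.

Structural cue: x = \frac{2}{9} and the parameter 7/3 appears in both the upper and lower lists and cancels.
Step ratio: r(k) = \frac{2}{9} * (k-9) (k+3) / [(k-\frac{6}{5}) (k+1)] - rational in k, leading ratio \frac{2}{9}; with t_0 = \frac{4}{3}, classification follows.


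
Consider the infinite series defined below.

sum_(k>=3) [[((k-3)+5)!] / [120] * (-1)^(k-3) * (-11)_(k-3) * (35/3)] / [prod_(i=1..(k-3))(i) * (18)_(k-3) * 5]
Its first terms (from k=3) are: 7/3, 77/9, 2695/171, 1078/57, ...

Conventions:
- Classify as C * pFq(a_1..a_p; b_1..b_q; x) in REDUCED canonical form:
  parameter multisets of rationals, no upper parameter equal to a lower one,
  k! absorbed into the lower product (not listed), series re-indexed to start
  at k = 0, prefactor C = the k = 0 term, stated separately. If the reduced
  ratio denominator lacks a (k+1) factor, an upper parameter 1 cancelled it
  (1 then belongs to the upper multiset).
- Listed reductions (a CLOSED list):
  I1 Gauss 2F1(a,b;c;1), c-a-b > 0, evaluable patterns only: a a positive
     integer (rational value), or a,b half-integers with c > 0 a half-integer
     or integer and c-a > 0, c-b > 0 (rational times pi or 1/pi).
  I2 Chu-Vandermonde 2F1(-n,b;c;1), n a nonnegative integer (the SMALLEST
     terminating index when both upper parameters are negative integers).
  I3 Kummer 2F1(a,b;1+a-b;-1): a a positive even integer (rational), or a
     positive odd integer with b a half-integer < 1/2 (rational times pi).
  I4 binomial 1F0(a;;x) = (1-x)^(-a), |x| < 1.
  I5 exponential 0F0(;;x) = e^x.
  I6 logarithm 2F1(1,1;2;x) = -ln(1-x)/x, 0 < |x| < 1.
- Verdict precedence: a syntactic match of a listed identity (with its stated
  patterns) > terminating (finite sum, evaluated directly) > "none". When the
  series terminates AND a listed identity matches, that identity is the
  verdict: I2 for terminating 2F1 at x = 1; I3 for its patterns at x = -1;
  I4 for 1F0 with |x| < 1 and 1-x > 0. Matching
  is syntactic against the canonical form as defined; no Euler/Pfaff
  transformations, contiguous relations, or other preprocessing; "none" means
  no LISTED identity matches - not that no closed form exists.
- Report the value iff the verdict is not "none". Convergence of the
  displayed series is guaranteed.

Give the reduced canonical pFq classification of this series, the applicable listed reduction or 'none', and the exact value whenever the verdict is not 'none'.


x = -1 here; the reduced form reads 2F1, upper {-11, 6}, lower {18}, C = 7/3. Verdict (x = -1): Kummer (I3) applies (x = -1; c = 18 equals 1+a-b for upper {-11, 6}: listed pattern). Its exact value is 238/3.

Key step: t_0 being 7/3, the factorial ratio (prefactor 7/3) (k+a-1)!/(a-1)! is a rising factorial (a)_k.
Ratio: r(k) = (-1) * (k-11) (k+6) / [(k+18) (k+1)] - rational; roots negated = parameters, x = (-1), C = 7/3.


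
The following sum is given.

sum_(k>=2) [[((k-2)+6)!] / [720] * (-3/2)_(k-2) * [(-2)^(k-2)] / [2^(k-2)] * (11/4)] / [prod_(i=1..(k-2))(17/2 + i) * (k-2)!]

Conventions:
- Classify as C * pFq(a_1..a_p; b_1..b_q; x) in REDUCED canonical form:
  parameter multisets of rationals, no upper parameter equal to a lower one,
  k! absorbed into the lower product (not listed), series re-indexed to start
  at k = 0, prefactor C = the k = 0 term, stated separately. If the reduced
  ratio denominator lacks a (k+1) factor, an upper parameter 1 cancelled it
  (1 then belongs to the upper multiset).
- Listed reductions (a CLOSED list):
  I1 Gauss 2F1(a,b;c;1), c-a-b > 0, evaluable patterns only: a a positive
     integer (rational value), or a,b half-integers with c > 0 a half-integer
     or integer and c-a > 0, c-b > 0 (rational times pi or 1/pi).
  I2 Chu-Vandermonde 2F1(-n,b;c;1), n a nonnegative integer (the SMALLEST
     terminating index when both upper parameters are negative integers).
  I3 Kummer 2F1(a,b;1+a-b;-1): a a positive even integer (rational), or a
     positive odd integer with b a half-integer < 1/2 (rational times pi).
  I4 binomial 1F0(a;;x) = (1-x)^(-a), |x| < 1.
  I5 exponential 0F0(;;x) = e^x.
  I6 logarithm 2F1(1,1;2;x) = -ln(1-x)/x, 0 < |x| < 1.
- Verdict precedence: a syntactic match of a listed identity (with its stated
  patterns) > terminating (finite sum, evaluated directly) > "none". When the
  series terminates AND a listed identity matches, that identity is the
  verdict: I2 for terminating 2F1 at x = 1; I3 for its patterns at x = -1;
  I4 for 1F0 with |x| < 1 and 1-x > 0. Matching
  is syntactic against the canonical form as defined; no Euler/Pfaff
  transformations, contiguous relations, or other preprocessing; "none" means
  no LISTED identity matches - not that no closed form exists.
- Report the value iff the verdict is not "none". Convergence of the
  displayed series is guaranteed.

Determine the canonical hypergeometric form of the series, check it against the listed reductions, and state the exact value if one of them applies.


Canonical form: C = 11/4 times 2F1 with upper {-3/2, 7}, lower {19/2}, x = -1. Verdict (x = -1): Kummer's theorem (I3) applies (x = -1; c = 19/2 equals 1+a-b for upper {-3/2, 7}: listed pattern). Sum: (8423415/4194304) * pi.

The tell: from the first term 11/4: the lower running product (prefactor 11/4) is a rising factorial.
Adjacent-term ratio: r(k) = (-1) * (k-3/2) (k+7) / [(k+19/2) (k+1)] - rational in k, leading ratio (-1); with t_0 = 11/4, classification follows.


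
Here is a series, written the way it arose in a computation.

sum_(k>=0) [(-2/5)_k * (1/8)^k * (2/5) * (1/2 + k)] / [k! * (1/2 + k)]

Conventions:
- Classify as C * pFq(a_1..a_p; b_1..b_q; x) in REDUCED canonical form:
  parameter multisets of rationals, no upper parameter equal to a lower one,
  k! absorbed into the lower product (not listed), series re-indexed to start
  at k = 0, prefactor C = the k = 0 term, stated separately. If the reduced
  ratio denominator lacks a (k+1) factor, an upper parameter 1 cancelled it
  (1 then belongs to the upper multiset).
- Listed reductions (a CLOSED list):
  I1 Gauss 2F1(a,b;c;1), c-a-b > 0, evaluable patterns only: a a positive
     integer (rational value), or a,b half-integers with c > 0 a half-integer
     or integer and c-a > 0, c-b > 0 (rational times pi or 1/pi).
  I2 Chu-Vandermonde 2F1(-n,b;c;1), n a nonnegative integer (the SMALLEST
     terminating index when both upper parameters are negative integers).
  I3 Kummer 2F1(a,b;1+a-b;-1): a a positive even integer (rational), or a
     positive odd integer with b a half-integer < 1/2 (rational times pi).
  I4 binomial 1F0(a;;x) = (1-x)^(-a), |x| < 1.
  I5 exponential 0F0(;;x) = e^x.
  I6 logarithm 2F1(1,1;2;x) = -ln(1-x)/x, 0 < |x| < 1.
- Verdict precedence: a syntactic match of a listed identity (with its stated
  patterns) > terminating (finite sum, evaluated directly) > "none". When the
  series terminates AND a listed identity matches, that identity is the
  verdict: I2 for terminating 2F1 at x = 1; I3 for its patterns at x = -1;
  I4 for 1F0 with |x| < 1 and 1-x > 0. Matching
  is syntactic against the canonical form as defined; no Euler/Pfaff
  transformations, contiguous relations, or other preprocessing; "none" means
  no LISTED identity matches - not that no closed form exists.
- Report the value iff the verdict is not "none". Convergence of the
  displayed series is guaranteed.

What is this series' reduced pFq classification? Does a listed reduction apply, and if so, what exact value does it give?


The series (x = 1/8) is 1F0: upper {-2/5}, lower {-}, prefactor 2/5. Verdict: binomial (I4) applies (the 1F0 binomial series: exponent 2/5, x = 1/8). Exact value: (2/5) * (7/8)^(2/5).

The tell: from the first term 2/5: k + 1/2 divides numerator and denominator alike; C = 2/5 after cancelling.
Consecutive-term ratio: r(k) = (1/8) * (k-2/5) / [(k+1)] - rational; roots negated = parameters, x = (1/8), C = 2/5.


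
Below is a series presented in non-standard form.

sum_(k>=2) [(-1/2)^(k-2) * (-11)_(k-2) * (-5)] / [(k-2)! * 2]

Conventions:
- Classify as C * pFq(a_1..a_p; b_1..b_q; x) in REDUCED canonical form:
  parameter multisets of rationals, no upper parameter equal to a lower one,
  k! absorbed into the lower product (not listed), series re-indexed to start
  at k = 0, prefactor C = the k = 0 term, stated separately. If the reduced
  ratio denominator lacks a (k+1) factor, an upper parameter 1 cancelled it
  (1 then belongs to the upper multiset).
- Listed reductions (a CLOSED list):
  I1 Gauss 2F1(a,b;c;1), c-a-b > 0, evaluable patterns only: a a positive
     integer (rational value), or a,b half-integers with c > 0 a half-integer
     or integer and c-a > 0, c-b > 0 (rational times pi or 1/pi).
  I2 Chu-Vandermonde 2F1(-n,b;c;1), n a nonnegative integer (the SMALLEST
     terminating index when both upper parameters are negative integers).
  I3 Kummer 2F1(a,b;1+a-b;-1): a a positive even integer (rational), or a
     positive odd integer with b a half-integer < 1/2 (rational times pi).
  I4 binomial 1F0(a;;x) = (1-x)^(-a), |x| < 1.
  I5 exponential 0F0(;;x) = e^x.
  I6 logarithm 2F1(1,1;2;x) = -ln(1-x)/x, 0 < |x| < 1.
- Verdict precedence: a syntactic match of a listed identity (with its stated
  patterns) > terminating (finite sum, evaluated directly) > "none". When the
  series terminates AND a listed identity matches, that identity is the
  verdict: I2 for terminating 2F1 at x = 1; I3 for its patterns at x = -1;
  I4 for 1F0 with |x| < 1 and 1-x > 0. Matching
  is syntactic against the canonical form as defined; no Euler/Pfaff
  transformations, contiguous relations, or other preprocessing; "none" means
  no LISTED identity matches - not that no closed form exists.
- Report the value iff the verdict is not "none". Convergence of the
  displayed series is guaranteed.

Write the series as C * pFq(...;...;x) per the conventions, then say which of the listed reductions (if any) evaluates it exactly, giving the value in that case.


The tell: with t_0 = -5/2, the constant factors (prefactor -5/2) combine into one prefactor.
Ratio: r(k) = (-1/2) * (k-11) / [(k+1)] - poly over poly, x = (-1/2) from leading terms; C = -5/2 at k = 0.

At argument -1/2: a 1F0 with upper {-11}, lower {-}, scaled by C = -5/2. Verdict: binomial (I4) fires (the 1F0 binomial series: exponent 11, x = -1/2). Exact value: -885735/4096.


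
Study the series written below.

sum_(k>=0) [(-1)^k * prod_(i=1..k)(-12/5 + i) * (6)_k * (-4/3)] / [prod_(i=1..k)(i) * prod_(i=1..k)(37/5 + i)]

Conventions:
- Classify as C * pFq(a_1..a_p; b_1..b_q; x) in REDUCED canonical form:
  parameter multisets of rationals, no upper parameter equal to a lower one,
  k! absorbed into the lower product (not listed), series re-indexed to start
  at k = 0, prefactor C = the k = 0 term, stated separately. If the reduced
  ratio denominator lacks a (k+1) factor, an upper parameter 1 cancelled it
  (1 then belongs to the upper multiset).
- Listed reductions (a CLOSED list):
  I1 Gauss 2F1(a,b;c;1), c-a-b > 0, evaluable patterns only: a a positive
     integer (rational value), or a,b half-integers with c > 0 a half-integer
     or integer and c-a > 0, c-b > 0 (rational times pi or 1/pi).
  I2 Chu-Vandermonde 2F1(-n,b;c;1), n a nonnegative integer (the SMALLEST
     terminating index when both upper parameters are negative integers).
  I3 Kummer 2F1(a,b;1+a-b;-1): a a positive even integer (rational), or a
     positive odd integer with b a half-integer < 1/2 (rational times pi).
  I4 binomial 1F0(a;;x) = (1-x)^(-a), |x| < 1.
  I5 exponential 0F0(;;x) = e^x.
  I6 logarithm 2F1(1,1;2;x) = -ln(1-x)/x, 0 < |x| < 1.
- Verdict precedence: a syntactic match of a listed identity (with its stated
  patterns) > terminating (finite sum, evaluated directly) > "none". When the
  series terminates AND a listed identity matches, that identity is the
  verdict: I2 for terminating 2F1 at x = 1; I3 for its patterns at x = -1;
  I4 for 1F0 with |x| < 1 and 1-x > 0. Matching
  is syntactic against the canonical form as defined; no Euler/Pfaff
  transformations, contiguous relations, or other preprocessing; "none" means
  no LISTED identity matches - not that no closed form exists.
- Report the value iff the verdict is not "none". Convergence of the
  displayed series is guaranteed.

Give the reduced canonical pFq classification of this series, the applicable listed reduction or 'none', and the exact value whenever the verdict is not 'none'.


At argument -1: a 2F1 with upper {-7/5, 6}, lower {42/5}, scaled by C = -4/3. Verdict: Kummer (I3) applies (x = -1; c = 42/5 equals 1+a-b for upper {-7/5, 6}: listed pattern). Exact value: -1776/625.

The tell: from the first term -4/3: the product of the first k integers (C = -4/3) is k!.
Consecutive-term ratio: r(k) = (-1) * (k-7/5) (k+6) / [(k+42/5) (k+1)] ; factor over Q: parameters, x = (-1), and C = -4/3.


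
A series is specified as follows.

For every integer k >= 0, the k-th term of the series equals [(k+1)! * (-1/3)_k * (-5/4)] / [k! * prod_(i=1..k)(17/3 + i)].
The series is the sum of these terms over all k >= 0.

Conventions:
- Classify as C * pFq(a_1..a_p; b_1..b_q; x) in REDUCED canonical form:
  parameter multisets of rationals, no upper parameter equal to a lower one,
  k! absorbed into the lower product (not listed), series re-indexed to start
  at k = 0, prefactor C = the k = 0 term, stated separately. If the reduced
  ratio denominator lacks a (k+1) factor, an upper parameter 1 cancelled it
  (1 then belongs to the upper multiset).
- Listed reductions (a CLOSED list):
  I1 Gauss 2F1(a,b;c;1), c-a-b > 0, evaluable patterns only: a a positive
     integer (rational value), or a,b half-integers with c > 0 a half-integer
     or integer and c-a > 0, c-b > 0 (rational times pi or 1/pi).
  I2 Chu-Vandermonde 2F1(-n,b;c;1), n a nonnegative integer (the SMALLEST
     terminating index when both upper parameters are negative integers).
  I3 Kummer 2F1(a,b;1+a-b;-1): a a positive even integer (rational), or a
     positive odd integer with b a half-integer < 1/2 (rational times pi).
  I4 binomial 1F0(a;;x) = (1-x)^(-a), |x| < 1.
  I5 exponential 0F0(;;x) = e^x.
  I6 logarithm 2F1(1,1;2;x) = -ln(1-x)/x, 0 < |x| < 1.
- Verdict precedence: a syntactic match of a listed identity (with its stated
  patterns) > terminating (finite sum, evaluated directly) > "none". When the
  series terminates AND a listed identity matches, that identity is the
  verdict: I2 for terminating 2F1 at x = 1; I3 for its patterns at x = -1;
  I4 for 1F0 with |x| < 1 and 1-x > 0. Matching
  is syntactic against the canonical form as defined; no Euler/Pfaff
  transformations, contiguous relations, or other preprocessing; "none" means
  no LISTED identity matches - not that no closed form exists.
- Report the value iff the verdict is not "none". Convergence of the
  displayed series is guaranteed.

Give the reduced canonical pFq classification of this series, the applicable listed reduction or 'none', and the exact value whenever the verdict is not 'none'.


Canonical form: C = -5/4 times 2F1 with upper {-1/3, 2}, lower {20/3}, x = 1. Verdict: the Gauss summation I1 fires (x = 1: the Gamma ratio telescopes since c-a-b = 5 > 0 and a = 2 in Z>0). Its exact value is -119/108.

First insight: t_0 being -5/4, the lower running product (prefactor -5/4) is a rising factorial.
Adjacent-term ratio: r(k) = 1 * (k-1/3) (k+2) / [(k+20/3) (k+1)] - poly over poly, x = 1 from leading terms; C = -5/4 at k = 0.


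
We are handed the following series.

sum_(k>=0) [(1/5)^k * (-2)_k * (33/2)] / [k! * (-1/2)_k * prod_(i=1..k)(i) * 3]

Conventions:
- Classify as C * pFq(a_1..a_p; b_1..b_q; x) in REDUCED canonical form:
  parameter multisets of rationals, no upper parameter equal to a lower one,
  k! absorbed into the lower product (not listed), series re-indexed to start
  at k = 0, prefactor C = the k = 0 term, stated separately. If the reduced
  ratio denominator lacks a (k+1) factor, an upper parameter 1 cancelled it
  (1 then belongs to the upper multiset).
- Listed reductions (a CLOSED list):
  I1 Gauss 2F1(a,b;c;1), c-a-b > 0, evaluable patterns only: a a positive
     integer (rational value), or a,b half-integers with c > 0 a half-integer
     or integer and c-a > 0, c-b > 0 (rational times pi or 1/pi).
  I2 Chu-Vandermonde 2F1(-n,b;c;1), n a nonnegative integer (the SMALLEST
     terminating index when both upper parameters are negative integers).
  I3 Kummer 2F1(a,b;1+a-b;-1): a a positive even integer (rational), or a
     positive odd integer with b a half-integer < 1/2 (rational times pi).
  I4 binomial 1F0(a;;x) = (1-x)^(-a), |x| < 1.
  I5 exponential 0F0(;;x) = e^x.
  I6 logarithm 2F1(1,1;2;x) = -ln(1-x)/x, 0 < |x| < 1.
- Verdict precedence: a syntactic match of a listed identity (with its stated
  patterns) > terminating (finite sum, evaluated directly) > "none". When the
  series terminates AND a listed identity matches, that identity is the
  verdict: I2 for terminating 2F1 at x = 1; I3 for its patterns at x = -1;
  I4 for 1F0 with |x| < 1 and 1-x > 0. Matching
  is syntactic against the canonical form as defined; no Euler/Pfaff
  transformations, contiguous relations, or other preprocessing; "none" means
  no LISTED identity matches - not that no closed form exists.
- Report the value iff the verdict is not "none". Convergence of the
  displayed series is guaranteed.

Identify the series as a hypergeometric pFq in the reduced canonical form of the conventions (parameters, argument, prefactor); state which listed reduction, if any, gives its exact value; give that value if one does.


Reduced: x = 1/5, 1F2, upper = {-2}, lower = {-1/2, 1}, C = 11/2. Verdict: terminating - the sum ends at index 2 because -2 is a negative integer; exact evaluation follows. Hence: 473/50.

Structural cue: with t_0 = 11/2, the constant factors (prefactor 11/2) combine into one prefactor.
Step ratio: r(k) = (1/5) * (k-2) / [(k-1/2) (k+1) (k+1)] - rational in k, leading ratio (1/5); with t_0 = 11/2, classification follows.


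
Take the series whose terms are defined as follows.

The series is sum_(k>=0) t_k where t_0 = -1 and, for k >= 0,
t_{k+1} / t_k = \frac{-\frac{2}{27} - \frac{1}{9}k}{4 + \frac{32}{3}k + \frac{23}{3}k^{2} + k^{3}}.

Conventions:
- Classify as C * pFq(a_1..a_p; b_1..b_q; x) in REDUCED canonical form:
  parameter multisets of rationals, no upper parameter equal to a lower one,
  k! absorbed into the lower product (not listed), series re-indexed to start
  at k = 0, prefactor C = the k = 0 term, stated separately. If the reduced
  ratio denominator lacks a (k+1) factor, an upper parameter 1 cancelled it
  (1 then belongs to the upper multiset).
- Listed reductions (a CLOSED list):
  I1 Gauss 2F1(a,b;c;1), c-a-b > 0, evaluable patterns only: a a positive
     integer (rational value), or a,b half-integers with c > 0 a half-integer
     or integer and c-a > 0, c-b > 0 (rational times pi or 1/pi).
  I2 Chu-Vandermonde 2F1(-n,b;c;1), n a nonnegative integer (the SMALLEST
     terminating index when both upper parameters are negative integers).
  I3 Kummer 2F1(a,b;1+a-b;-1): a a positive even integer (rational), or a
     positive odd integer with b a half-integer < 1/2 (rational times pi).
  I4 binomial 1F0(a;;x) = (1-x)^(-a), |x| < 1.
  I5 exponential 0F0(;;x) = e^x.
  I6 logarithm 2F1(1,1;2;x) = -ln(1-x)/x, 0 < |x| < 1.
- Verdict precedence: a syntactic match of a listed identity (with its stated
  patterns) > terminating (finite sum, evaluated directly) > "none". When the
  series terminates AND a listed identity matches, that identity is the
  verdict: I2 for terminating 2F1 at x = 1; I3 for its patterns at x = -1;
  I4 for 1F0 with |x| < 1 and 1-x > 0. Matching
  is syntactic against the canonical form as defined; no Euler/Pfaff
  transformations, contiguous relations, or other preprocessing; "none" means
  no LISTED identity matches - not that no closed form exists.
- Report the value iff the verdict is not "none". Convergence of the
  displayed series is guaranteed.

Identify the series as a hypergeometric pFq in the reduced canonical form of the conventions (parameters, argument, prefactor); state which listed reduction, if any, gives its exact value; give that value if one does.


First insight: t_0 = -1 here, and the ratio is unreduced: k + 2/3 divides both sides (C = -1).
Ratio: r(k) = -\frac{1}{9} * 1 / [(k+6) (k+1)] ; factor over Q: parameters, x = -\frac{1}{9}, and C = -1.

x = -\frac{1}{9} here; the reduced form reads 0F1, upper {-}, lower {6}, C = -1. Verdict: none - this 0F1 at x = -\frac{1}{9} matches no listed pattern, and upper {-} holds no stopper.


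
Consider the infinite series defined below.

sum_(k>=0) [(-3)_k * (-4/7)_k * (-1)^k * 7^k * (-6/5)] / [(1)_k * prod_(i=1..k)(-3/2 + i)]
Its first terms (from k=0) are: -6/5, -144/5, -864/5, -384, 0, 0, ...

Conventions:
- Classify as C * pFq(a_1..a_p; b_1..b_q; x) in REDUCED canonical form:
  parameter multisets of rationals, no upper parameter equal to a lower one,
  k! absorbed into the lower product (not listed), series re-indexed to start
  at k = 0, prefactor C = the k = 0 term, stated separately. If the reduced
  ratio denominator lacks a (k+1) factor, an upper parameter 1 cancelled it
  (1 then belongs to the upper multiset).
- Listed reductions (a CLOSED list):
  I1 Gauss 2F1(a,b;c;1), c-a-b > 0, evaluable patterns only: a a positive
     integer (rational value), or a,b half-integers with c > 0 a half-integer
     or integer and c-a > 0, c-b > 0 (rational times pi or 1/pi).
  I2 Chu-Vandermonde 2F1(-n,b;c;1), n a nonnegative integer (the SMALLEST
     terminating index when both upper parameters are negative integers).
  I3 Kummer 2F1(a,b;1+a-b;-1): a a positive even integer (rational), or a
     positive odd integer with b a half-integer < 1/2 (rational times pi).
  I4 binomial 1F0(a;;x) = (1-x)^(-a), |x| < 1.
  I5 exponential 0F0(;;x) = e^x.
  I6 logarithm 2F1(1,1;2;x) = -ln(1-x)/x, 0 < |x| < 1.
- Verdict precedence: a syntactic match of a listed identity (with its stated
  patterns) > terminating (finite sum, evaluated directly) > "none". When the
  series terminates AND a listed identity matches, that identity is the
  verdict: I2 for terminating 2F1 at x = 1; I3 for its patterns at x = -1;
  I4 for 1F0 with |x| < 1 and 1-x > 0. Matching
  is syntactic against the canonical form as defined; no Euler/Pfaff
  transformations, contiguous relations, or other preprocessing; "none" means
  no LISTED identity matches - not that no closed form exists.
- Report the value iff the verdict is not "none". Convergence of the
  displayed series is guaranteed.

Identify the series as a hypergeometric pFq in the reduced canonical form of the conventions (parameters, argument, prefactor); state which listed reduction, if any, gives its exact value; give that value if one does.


Prefactor -6/5, argument -7: 2F1 with upper {-3, -4/7} over lower {-1/2}. Verdict: terminating - the sum ends at index 3 because -3 is a negative integer; exact evaluation follows. Hence: -2934/5.

Structural cue: t_0 being -6/5, the lower running product (C = -6/5) is a rising factorial.
Term ratio: r(k) = (-7) * (k-3) (k-4/7) / [(k-1/2) (k+1)] - rational in k, leading ratio (-7); with t_0 = -6/5, classification follows.


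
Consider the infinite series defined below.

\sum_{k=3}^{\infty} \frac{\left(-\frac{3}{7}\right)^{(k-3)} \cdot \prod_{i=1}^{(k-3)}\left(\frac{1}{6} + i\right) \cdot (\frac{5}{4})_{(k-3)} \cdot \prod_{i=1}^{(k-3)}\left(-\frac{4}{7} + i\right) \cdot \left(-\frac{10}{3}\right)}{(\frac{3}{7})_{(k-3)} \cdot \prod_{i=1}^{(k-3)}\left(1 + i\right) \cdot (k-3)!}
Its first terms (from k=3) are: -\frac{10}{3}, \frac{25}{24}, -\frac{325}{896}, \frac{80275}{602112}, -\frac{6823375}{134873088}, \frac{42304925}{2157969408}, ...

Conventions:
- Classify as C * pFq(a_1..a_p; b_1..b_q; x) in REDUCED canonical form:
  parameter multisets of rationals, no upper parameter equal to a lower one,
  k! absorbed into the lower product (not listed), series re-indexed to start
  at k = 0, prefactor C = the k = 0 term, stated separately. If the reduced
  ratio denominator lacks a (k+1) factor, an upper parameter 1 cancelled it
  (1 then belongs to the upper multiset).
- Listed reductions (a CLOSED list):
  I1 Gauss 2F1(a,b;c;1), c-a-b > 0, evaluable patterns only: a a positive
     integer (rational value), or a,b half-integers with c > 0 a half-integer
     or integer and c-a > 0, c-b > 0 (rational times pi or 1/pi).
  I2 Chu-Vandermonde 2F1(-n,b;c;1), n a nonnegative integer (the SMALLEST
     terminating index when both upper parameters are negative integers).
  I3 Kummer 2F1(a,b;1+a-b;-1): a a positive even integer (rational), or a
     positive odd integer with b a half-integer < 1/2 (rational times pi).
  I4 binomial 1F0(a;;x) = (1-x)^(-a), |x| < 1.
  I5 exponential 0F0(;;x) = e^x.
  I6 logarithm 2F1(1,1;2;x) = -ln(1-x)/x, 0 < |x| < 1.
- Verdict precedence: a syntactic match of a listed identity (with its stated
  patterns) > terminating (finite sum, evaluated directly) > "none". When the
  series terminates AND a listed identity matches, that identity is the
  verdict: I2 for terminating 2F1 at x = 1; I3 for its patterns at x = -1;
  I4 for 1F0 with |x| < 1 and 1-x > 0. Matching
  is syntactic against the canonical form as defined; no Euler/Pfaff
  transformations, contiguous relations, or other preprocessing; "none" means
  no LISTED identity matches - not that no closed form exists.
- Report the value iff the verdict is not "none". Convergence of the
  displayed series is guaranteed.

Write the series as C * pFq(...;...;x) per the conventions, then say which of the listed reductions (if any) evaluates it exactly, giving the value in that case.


Canonical form: C = -\frac{10}{3} times 2F1 with upper {\frac{7}{6}, \frac{5}{4}}, lower {2}, x = -\frac{3}{7}. Verdict: none - this 2F1 at x = -\frac{3}{7} matches no listed pattern, and upper {\frac{7}{6}, \frac{5}{4}} holds no stopper.

The tell: t_0 being -\frac{10}{3}, the parameter 3/7 appears in both the upper and lower lists and cancels.
Term ratio: r(k) = -\frac{3}{7} * (k+\frac{7}{6}) (k+\frac{5}{4}) / [(k+2) (k+1)] - rational; roots negated = parameters, x = -\frac{3}{7}, C = -\frac{10}{3}.


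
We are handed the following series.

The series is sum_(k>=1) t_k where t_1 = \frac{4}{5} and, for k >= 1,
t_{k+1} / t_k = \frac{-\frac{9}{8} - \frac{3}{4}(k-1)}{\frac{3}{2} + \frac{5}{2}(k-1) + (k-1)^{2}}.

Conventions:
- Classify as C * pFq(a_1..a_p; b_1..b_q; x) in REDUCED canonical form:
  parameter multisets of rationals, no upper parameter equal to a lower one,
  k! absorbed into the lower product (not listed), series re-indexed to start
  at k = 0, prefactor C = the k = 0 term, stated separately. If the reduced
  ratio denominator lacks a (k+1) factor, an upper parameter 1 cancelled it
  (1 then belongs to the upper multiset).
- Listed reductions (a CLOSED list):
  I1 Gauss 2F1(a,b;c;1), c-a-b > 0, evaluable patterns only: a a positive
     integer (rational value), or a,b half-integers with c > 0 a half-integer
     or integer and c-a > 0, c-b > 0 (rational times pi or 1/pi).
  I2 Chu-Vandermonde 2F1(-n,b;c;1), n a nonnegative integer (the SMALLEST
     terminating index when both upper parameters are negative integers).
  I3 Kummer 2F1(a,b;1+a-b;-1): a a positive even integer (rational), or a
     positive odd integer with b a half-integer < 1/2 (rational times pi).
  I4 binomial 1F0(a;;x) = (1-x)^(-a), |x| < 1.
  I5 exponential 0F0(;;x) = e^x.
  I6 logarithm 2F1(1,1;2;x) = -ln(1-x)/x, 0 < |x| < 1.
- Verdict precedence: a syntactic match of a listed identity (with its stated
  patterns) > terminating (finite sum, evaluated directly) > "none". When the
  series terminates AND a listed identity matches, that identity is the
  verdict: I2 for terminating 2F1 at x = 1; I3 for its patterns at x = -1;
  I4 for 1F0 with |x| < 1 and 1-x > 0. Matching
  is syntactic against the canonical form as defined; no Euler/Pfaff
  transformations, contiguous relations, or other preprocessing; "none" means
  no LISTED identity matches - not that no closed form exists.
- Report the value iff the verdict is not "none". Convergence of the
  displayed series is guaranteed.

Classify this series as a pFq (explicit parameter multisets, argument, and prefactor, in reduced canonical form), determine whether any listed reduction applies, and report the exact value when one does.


Key observation: x = -\frac{3}{4} and the ratio is unreduced: k + 3/2 divides both sides (C = 4/5, x = -3/4).
Ratio: r(k) = -\frac{3}{4} * 1 / [(k+1)] - rational in k, leading ratio -\frac{3}{4}; with t_0 = \frac{4}{5}, classification follows.

Canonical form: C = \frac{4}{5} times 0F0 with upper {-}, lower {-}, x = -\frac{3}{4}. Verdict at x = -\frac{3}{4}: exponential (I5) matches (the 0F0 exponential series at x = -\frac{3}{4}). Value: \frac{4}{5} \cdot e^{-\frac{3}{4}}.


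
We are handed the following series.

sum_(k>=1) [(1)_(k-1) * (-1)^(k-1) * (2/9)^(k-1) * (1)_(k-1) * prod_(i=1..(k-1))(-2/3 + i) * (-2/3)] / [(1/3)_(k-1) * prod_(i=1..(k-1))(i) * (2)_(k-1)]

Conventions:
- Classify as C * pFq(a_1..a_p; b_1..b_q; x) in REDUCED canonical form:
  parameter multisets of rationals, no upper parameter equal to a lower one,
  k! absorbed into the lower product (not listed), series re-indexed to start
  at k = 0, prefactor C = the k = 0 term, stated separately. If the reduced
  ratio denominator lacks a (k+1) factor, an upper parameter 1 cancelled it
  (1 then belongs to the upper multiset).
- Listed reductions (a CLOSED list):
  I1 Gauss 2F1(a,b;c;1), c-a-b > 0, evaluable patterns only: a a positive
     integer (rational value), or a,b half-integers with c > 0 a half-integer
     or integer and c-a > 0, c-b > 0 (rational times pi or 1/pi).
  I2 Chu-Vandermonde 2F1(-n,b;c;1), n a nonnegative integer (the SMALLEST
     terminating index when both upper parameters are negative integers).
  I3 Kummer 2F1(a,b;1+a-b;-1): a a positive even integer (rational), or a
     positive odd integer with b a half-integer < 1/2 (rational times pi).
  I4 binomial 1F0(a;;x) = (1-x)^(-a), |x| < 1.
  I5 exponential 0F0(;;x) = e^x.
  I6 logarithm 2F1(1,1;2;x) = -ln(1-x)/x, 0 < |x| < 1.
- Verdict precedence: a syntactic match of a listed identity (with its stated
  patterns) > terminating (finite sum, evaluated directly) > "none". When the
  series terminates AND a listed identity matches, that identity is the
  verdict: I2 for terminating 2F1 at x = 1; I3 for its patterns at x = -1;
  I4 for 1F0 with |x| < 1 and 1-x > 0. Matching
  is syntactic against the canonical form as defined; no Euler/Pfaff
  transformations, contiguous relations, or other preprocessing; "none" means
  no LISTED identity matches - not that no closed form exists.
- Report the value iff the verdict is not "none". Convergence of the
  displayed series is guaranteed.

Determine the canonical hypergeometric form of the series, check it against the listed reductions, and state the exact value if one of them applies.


Reduced: x = -2/9, 2F1, upper = {1, 1}, lower = {2}, C = -2/3. Verdict: logarithm (I6) matches (the logarithm: parameters (1,1;2), x = -2/9). Exact value: (-3) * ln(11/9).

Structural cue: t_0 being -2/3, the running product (prefactor -2/3) telescopes to a rising factorial.
Consecutive-term ratio: r(k) = (-2/9) * (k+1) (k+1) / [(k+2) (k+1)] - poly over poly, x = (-2/9) from leading terms; C = -2/3 at k = 0.


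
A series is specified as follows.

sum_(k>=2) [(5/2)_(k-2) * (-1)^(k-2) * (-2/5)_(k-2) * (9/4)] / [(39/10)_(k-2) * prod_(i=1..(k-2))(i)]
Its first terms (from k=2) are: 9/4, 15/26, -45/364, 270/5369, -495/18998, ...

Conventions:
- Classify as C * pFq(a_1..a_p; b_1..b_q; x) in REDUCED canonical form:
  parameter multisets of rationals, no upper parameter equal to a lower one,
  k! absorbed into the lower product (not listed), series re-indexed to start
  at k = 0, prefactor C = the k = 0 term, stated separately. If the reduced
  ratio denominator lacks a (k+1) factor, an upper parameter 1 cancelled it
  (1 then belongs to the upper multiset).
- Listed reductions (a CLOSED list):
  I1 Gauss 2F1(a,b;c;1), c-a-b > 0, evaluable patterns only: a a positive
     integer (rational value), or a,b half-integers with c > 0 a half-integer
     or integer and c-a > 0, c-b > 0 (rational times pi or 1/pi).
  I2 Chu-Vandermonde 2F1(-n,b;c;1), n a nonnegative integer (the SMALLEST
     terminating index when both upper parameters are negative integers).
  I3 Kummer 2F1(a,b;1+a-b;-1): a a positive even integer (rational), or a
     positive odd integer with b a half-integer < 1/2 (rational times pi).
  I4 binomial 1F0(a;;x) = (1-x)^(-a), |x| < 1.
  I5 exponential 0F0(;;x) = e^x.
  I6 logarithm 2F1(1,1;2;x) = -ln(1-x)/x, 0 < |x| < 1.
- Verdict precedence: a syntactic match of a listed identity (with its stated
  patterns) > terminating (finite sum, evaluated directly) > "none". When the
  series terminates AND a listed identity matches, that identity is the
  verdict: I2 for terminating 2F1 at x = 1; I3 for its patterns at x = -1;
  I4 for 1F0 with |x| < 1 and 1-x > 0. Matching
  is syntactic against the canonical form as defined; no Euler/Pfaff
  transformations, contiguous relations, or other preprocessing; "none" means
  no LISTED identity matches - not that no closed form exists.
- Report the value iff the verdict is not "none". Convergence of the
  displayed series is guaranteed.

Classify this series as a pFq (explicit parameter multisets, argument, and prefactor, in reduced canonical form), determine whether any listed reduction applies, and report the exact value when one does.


Key step: t_0 = 9/4 here, and the product of the first k integers (prefactor 9/4) is k!.
Ratio: r(k) = (-1) * (k-2/5) (k+5/2) / [(k+39/10) (k+1)] - rational; roots negated = parameters, x = (-1), C = 9/4.

Reduced: x = -1, 2F1, upper = {-2/5, 5/2}, lower = {39/10}, C = 9/4. Verdict: none (x = -1): each listed identity misses the multisets {-2/5, 5/2} ; {39/10}.


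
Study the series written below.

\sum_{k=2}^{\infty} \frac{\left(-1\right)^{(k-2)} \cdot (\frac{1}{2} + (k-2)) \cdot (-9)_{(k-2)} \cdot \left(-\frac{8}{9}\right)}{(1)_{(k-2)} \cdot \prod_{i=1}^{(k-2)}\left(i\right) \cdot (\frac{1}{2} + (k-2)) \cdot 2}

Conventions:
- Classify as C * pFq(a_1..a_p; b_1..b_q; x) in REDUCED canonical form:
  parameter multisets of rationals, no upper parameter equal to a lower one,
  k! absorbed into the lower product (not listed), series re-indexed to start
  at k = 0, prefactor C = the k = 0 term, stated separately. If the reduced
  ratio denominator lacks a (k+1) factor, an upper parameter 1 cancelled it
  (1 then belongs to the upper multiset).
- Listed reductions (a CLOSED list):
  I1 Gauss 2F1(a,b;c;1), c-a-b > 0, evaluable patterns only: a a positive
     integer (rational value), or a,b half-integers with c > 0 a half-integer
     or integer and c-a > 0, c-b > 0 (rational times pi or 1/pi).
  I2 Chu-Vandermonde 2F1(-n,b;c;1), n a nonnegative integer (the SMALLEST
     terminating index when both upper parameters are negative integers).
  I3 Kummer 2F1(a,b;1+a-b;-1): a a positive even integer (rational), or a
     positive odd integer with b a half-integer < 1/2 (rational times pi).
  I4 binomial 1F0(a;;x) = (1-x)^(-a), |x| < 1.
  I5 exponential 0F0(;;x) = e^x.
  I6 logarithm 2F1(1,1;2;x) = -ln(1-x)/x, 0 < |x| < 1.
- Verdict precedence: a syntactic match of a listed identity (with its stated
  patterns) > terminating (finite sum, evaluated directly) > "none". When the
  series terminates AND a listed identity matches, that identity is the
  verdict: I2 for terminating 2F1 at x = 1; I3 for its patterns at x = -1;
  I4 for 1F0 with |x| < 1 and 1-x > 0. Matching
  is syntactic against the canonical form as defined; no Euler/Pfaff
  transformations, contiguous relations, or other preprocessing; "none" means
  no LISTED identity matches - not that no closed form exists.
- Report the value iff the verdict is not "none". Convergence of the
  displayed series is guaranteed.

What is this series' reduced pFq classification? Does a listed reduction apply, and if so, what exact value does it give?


With C = -\frac{4}{9}: the canonical form is 1F1(-9; 1; -1). Verdict: terminating - upper -9 stops the sum at k = 9; the 10 terms are added exactly. Value: -\frac{1255151}{58320}.

Structural cue: t_0 being -\frac{4}{9}, striking the common factor k + 1/2 reduces the term (C = -4/9, x = -1).
Ratio: r(k) = -1 * (k-9) / [(k+1) (k+1)] - rational in k, leading ratio -1; with t_0 = -\frac{4}{9}, classification follows.


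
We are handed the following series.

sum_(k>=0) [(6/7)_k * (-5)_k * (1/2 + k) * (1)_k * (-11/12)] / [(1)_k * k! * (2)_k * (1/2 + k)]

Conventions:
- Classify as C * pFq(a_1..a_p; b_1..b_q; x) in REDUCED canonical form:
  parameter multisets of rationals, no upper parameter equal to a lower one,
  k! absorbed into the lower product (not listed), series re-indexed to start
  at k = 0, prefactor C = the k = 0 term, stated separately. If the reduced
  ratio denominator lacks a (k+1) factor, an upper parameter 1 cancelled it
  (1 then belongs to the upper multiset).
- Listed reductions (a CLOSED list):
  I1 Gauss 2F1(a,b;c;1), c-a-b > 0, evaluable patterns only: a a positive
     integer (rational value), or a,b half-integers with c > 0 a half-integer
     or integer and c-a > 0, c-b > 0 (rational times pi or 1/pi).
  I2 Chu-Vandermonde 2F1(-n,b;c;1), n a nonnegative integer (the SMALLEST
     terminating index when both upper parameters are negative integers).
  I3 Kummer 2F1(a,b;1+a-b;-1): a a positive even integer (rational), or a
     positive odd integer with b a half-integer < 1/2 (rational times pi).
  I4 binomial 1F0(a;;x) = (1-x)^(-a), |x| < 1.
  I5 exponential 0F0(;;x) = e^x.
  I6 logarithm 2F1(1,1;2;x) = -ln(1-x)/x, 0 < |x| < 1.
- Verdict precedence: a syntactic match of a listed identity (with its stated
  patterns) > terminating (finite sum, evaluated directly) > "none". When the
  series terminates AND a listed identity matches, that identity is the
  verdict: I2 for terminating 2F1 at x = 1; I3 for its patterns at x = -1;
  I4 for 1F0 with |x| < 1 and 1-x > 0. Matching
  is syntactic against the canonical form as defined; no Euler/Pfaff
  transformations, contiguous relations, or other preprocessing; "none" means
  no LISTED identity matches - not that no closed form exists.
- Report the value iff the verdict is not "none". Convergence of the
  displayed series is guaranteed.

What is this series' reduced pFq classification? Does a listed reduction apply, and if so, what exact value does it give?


The series (x = 1) is 2F1: upper {-5, 6/7}, lower {2}, prefactor -11/12. Verdict at x = 1: Vandermonde's identity (I2) matches (terminating 2F1 at x = 1 with n = 5, b = 6/7, c = 2). Its exact value is -3509/16807.

Key observation: with t_0 = -11/12, the parameter 1 appears in both the upper and lower lists and cancels (alongside the other common factor).
Term ratio: r(k) = 1 * (k-5) (k+6/7) / [(k+2) (k+1)] ; factor over Q: parameters, x = 1, and C = -11/12.
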